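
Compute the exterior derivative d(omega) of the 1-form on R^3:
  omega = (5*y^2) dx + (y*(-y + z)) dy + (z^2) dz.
d(omega) = (-10*y) dx ∧ dy + (-y) dy ∧ dz

For a 1-form omega = sum_i f_i dx_i, the exterior derivative is
  d(omega) = sum_{i < j} (∂f_j/∂x_i - ∂f_i/∂x_j) dx_i ∧ dx_j.
  coefficient of dx ∧ dy: ∂f_2/∂x - ∂f_1/∂y = ∂(y*(-y + z))/∂x - ∂(5*y^2)/∂y = -10*y
  coefficient of dy ∧ dz: ∂f_3/∂y - ∂f_2/∂z = ∂(z^2)/∂y - ∂(y*(-y + z))/∂z = -y
Assembling: d(omega) = (-10*y) dx ∧ dy + (-y) dy ∧ dz.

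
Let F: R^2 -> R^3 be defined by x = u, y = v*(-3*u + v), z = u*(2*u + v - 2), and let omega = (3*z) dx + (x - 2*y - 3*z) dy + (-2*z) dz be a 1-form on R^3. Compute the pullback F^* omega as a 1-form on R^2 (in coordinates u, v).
F^* omega = (-16*u^3 + 6*u^2*v + 30*u^2 - 11*u*v^2 - 10*u*v - 14*u + 6*v^3) du + (14*u^3 - 23*u^2*v - 17*u^2 + 12*u*v^2 + 14*u*v - 4*v^3) dv

Using F^*(f dg) = (f ∘ F) d(g ∘ F), substitute each coordinate x_i by F_i(u, v) in f_i, and replace dx_i by d F_i = (∂F_i/∂u) du + (∂F_i/∂v) dv.
  For the x component: f_1(F) = 3*u*(2*u + v - 2); d F_1 = (1) du + (0) dv
  For the y component: f_2(F) = -6*u^2 + 3*u*v + 7*u - 2*v^2; d F_2 = (-3*v) du + (-3*u + 2*v) dv
  For the z component: f_3(F) = 2*u*(-2*u - v + 2); d F_3 = (4*u + v - 2) du + (u) dv
Combining and collecting du, dv coefficients:
  coeff of du: -16*u^3 + 6*u^2*v + 30*u^2 - 11*u*v^2 - 10*u*v - 14*u + 6*v^3
  coeff of dv: 14*u^3 - 23*u^2*v - 17*u^2 + 12*u*v^2 + 14*u*v - 4*v^3
F^* omega = (-16*u^3 + 6*u^2*v + 30*u^2 - 11*u*v^2 - 10*u*v - 14*u + 6*v^3) du + (14*u^3 - 23*u^2*v - 17*u^2 + 12*u*v^2 + 14*u*v - 4*v^3) dv.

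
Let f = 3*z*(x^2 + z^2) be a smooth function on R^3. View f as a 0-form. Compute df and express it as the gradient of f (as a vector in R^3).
df = (6*x*z) dx + (0) dy + (3*x^2 + 9*z^2) dz; grad f = (6*x*z, 0, 3*x^2 + 9*z^2)

For a 0-form f, d f = (∂f/∂x) dx + (∂f/∂y) dy + (∂f/∂z) dz. The components of the vector representation are exactly the entries of grad f in Cartesian coordinates:
  ∂f/∂x = 6*x*z
  ∂f/∂y = 0
  ∂f/∂z = 3*x^2 + 9*z^2.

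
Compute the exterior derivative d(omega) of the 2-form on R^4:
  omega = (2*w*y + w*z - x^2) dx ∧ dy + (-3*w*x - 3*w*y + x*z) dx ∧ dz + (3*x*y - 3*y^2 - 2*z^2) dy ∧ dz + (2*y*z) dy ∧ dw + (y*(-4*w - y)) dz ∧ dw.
d(omega) = (4*w + 3*y) dx ∧ dy ∧ dz + (2*y + z) dx ∧ dy ∧ dw + (-3*x - 3*y) dx ∧ dz ∧ dw + (-4*w - 4*y) dy ∧ dz ∧ dw

For a 2-form omega = sum_{i<j} g_{ij} dx_i ∧ dx_j, the exterior derivative is
  d(omega) = sum_{i<j} d(g_{ij}) ∧ dx_i ∧ dx_j = sum_{i<j, k} (∂g_{ij}/∂x_k) dx_k ∧ dx_i ∧ dx_j.
Expand each term, using dx_k ∧ dx_i ∧ dx_j = sgn(permutation) dx_{(a)} ∧ dx_{(b)} ∧ dx_{(c)} with (a < b < c) sorted:
  d(2*w*y + w*z - x^2) includes (∂/∂z)(2*w*y + w*z - x^2) dz = (w) dz, which multiplied by dx ∧ dy gives (w) dx ∧ dy ∧ dz
  d(2*w*y + w*z - x^2) includes (∂/∂w)(2*w*y + w*z - x^2) dw = (2*y + z) dw, which multiplied by dx ∧ dy gives (2*y + z) dx ∧ dy ∧ dw
  d(-3*w*x - 3*w*y + x*z) includes (∂/∂y)(-3*w*x - 3*w*y + x*z) dy = (-3*w) dy, which multiplied by dx ∧ dz gives (3*w) dx ∧ dy ∧ dz
  d(-3*w*x - 3*w*y + x*z) includes (∂/∂w)(-3*w*x - 3*w*y + x*z) dw = (-3*x - 3*y) dw, which multiplied by dx ∧ dz gives (-3*x - 3*y) dx ∧ dz ∧ dw
  d(3*x*y - 3*y^2 - 2*z^2) includes (∂/∂x)(3*x*y - 3*y^2 - 2*z^2) dx = (3*y) dx, which multiplied by dy ∧ dz gives (3*y) dx ∧ dy ∧ dz
  d(2*y*z) includes (∂/∂z)(2*y*z) dz = (2*y) dz, which multiplied by dy ∧ dw gives (-2*y) dy ∧ dz ∧ dw
  d(y*(-4*w - y)) includes (∂/∂y)(y*(-4*w - y)) dy = (-4*w - 2*y) dy, which multiplied by dz ∧ dw gives (-4*w - 2*y) dy ∧ dz ∧ dw
Collecting like 3-forms: d(omega) = (4*w + 3*y) dx ∧ dy ∧ dz + (2*y + z) dx ∧ dy ∧ dw + (-3*x - 3*y) dx ∧ dz ∧ dw + (-4*w - 4*y) dy ∧ dz ∧ dw.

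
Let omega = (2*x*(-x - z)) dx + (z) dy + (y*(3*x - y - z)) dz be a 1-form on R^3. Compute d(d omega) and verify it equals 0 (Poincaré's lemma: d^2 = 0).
d(d omega) = 0

Step 1: d omega = sum_{i<j} (∂f_j/∂x_i - ∂f_i/∂x_j) dx_i ∧ dx_j:
  coeff of dx ∧ dy: 0
  coeff of dx ∧ dz: 2*x + 3*y
  coeff of dy ∧ dz: 3*x - 2*y - z - 1
Step 2: Apply d again to each 2-form coefficient. The only possible 3-form in R^3 is dx ∧ dy ∧ dz, with coefficient
  ∂(coeff of dy∧dz)/∂x - ∂(coeff of dx∧dz)/∂y + ∂(coeff of dx∧dy)/∂z
  = ∂/∂x (3*x - 2*y - z - 1) - ∂/∂y (2*x + 3*y) + ∂/∂z (0).
Each of these terms simplifies to sums of mixed partials that cancel in pairs. The result is 0 (by equality of mixed partials for smooth functions — Schwarz / Clairaut).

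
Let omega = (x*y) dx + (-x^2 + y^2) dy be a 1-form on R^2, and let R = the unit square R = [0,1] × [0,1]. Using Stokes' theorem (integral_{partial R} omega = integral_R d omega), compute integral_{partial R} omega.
integral_(partial R) omega = -3/2

Stokes: integral_partial_R omega = integral_R d omega with d omega = (∂Q/∂x - ∂P/∂y) dx ∧ dy.
  ∂Q/∂x = -2*x
  ∂P/∂y = x
  integrand = ∂Q/∂x - ∂P/∂y = -3*x.
Integrating over R: integral_0^1 integral_0^1 (-3*x) dx dy = -3/2.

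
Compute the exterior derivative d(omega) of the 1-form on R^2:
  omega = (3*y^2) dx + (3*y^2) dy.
d(omega) = (-6*y) dx ∧ dy

For a 1-form omega = sum_i f_i dx_i, the exterior derivative is
  d(omega) = sum_{i < j} (∂f_j/∂x_i - ∂f_i/∂x_j) dx_i ∧ dx_j.
  coefficient of dx ∧ dy: ∂f_2/∂x - ∂f_1/∂y = ∂(3*y^2)/∂x - ∂(3*y^2)/∂y = -6*y
Assembling: d(omega) = (-6*y) dx ∧ dy.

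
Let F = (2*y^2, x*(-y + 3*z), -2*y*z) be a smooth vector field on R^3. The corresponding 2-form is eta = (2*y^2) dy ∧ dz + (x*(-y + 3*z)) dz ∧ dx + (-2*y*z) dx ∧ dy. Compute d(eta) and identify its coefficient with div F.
d(eta) = (-x - 2*y) dx ∧ dy ∧ dz; div F = -x - 2*y

For a 2-form in R^3 of the form above, applying d gives a 3-form with coefficient ∂P/∂x + ∂Q/∂y + ∂R/∂z:
  ∂P/∂x = 0
  ∂Q/∂y = -x
  ∂R/∂z = -2*y
Sum = -x - 2*y, which is exactly div F.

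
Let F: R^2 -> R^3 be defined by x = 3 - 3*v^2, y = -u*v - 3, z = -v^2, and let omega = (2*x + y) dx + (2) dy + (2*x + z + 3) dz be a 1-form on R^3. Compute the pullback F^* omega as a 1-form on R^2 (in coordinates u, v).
F^* omega = (-2*v) du + (6*u*v^2 - 2*u + 50*v^3 - 36*v) dv

Using F^*(f dg) = (f ∘ F) d(g ∘ F), substitute each coordinate x_i by F_i(u, v) in f_i, and replace dx_i by d F_i = (∂F_i/∂u) du + (∂F_i/∂v) dv.
  For the x component: f_1(F) = -u*v - 6*v^2 + 3; d F_1 = (0) du + (-6*v) dv
  For the y component: f_2(F) = 2; d F_2 = (-v) du + (-u) dv
  For the z component: f_3(F) = 9 - 7*v^2; d F_3 = (0) du + (-2*v) dv
Combining and collecting du, dv coefficients:
  coeff of du: -2*v
  coeff of dv: 6*u*v^2 - 2*u + 50*v^3 - 36*v
F^* omega = (-2*v) du + (6*u*v^2 - 2*u + 50*v^3 - 36*v) dv.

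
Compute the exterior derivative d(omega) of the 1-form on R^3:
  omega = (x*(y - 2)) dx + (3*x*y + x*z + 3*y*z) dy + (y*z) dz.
d(omega) = (-x + 3*y + z) dx ∧ dy + (-x - 3*y + z) dy ∧ dz

For a 1-form omega = sum_i f_i dx_i, the exterior derivative is
  d(omega) = sum_{i < j} (∂f_j/∂x_i - ∂f_i/∂x_j) dx_i ∧ dx_j.
  coefficient of dx ∧ dy: ∂f_2/∂x - ∂f_1/∂y = ∂(3*x*y + x*z + 3*y*z)/∂x - ∂(x*(y - 2))/∂y = -x + 3*y + z
  coefficient of dy ∧ dz: ∂f_3/∂y - ∂f_2/∂z = ∂(y*z)/∂y - ∂(3*x*y + x*z + 3*y*z)/∂z = -x - 3*y + z
Assembling: d(omega) = (-x + 3*y + z) dx ∧ dy + (-x - 3*y + z) dy ∧ dz.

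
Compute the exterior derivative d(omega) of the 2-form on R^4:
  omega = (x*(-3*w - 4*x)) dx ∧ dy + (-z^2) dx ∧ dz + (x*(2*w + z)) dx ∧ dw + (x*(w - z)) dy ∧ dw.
d(omega) = (w - 3*x - z) dx ∧ dy ∧ dw + (-x) dx ∧ dz ∧ dw + (x) dy ∧ dz ∧ dw

For a 2-form omega = sum_{i<j} g_{ij} dx_i ∧ dx_j, the exterior derivative is
  d(omega) = sum_{i<j} d(g_{ij}) ∧ dx_i ∧ dx_j = sum_{i<j, k} (∂g_{ij}/∂x_k) dx_k ∧ dx_i ∧ dx_j.
Expand each term, using dx_k ∧ dx_i ∧ dx_j = sgn(permutation) dx_{(a)} ∧ dx_{(b)} ∧ dx_{(c)} with (a < b < c) sorted:
  d(x*(-3*w - 4*x)) includes (∂/∂w)(x*(-3*w - 4*x)) dw = (-3*x) dw, which multiplied by dx ∧ dy gives (-3*x) dx ∧ dy ∧ dw
  d(x*(2*w + z)) includes (∂/∂z)(x*(2*w + z)) dz = (x) dz, which multiplied by dx ∧ dw gives (-x) dx ∧ dz ∧ dw
  d(x*(w - z)) includes (∂/∂x)(x*(w - z)) dx = (w - z) dx, which multiplied by dy ∧ dw gives (w - z) dx ∧ dy ∧ dw
  d(x*(w - z)) includes (∂/∂z)(x*(w - z)) dz = (-x) dz, which multiplied by dy ∧ dw gives (x) dy ∧ dz ∧ dw
Collecting like 3-forms: d(omega) = (w - 3*x - z) dx ∧ dy ∧ dw + (-x) dx ∧ dz ∧ dw + (x) dy ∧ dz ∧ dw.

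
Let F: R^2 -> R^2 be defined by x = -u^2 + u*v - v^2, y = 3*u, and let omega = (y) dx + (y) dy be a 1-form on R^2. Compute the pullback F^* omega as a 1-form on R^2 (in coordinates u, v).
F^* omega = (3*u*(-2*u + v + 3)) du + (3*u*(u - 2*v)) dv

Using F^*(f dg) = (f ∘ F) d(g ∘ F), substitute each coordinate x_i by F_i(u, v) in f_i, and replace dx_i by d F_i = (∂F_i/∂u) du + (∂F_i/∂v) dv.
  For the x component: f_1(F) = 3*u; d F_1 = (-2*u + v) du + (u - 2*v) dv
  For the y component: f_2(F) = 3*u; d F_2 = (3) du + (0) dv
Combining and collecting du, dv coefficients:
  coeff of du: 3*u*(-2*u + v + 3)
  coeff of dv: 3*u*(u - 2*v)
F^* omega = (3*u*(-2*u + v + 3)) du + (3*u*(u - 2*v)) dv.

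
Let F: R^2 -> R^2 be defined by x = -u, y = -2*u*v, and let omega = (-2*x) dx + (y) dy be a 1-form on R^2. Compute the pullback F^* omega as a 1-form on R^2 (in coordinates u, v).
F^* omega = (2*u*(2*v^2 - 1)) du + (4*u^2*v) dv

Using F^*(f dg) = (f ∘ F) d(g ∘ F), substitute each coordinate x_i by F_i(u, v) in f_i, and replace dx_i by d F_i = (∂F_i/∂u) du + (∂F_i/∂v) dv.
  For the x component: f_1(F) = 2*u; d F_1 = (-1) du + (0) dv
  For the y component: f_2(F) = -2*u*v; d F_2 = (-2*v) du + (-2*u) dv
Combining and collecting du, dv coefficients:
  coeff of du: 2*u*(2*v^2 - 1)
  coeff of dv: 4*u^2*v
F^* omega = (2*u*(2*v^2 - 1)) du + (4*u^2*v) dv.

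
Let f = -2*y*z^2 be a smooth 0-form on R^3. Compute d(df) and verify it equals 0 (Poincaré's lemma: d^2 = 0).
d(df) = 0

Step 1: df = sum_i (∂f/∂x_i) dx_i = (0) dx + (-2*z^2) dy + (-4*y*z) dz.
Step 2: Apply d again. Using the 1-form formula, the coefficient of dx ∧ dy in d(df) is ∂^2 f/∂x ∂y - ∂^2 f/∂y ∂x = (0) - (0) = 0 (equality of mixed partials for smooth f).
Similarly for dx ∧ dz and dy ∧ dz — all coefficients vanish. So d(df) = 0.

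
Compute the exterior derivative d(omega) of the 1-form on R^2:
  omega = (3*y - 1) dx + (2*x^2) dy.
d(omega) = (4*x - 3) dx ∧ dy

For a 1-form omega = sum_i f_i dx_i, the exterior derivative is
  d(omega) = sum_{i < j} (∂f_j/∂x_i - ∂f_i/∂x_j) dx_i ∧ dx_j.
  coefficient of dx ∧ dy: ∂f_2/∂x - ∂f_1/∂y = ∂(2*x^2)/∂x - ∂(3*y - 1)/∂y = 4*x - 3
Assembling: d(omega) = (4*x - 3) dx ∧ dy.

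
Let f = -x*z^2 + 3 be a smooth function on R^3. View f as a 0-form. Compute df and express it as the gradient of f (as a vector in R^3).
df = (-z^2) dx + (0) dy + (-2*x*z) dz; grad f = (-z^2, 0, -2*x*z)

For a 0-form f, d f = (∂f/∂x) dx + (∂f/∂y) dy + (∂f/∂z) dz. The components of the vector representation are exactly the entries of grad f in Cartesian coordinates:
  ∂f/∂x = -z^2
  ∂f/∂y = 0
  ∂f/∂z = -2*x*z.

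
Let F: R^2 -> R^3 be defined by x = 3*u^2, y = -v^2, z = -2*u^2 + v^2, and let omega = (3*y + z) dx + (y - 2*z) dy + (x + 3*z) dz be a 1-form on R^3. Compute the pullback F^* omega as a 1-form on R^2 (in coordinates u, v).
F^* omega = (-24*u*v^2) du + (-14*u^2*v + 12*v^3) dv

Using F^*(f dg) = (f ∘ F) d(g ∘ F), substitute each coordinate x_i by F_i(u, v) in f_i, and replace dx_i by d F_i = (∂F_i/∂u) du + (∂F_i/∂v) dv.
  For the x component: f_1(F) = -2*u^2 - 2*v^2; d F_1 = (6*u) du + (0) dv
  For the y component: f_2(F) = 4*u^2 - 3*v^2; d F_2 = (0) du + (-2*v) dv
  For the z component: f_3(F) = -3*u^2 + 3*v^2; d F_3 = (-4*u) du + (2*v) dv
Combining and collecting du, dv coefficients:
  coeff of du: -24*u*v^2
  coeff of dv: -14*u^2*v + 12*v^3
F^* omega = (-24*u*v^2) du + (-14*u^2*v + 12*v^3) dv.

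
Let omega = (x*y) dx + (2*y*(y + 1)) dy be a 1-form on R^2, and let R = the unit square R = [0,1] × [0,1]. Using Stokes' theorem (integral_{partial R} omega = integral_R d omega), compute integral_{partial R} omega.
integral_(partial R) omega = -1/2

Stokes: integral_partial_R omega = integral_R d omega with d omega = (∂Q/∂x - ∂P/∂y) dx ∧ dy.
  ∂Q/∂x = 0
  ∂P/∂y = x
  integrand = ∂Q/∂x - ∂P/∂y = -x.
Integrating over R: integral_0^1 integral_0^1 (-x) dx dy = -1/2.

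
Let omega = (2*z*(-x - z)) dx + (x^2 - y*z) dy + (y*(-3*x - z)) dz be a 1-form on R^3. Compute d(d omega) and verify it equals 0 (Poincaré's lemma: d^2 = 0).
d(d omega) = 0

Step 1: d omega = sum_{i<j} (∂f_j/∂x_i - ∂f_i/∂x_j) dx_i ∧ dx_j:
  coeff of dx ∧ dy: 2*x
  coeff of dx ∧ dz: 2*x - 3*y + 4*z
  coeff of dy ∧ dz: -3*x + y - z
Step 2: Apply d again to each 2-form coefficient. The only possible 3-form in R^3 is dx ∧ dy ∧ dz, with coefficient
  ∂(coeff of dy∧dz)/∂x - ∂(coeff of dx∧dz)/∂y + ∂(coeff of dx∧dy)/∂z
  = ∂/∂x (-3*x + y - z) - ∂/∂y (2*x - 3*y + 4*z) + ∂/∂z (2*x).
Each of these terms simplifies to sums of mixed partials that cancel in pairs. The result is 0 (by equality of mixed partials for smooth functions — Schwarz / Clairaut).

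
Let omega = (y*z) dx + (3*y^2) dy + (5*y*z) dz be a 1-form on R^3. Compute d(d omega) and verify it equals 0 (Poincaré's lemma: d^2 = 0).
d(d omega) = 0

Step 1: d omega = sum_{i<j} (∂f_j/∂x_i - ∂f_i/∂x_j) dx_i ∧ dx_j:
  coeff of dx ∧ dy: -z
  coeff of dx ∧ dz: -y
  coeff of dy ∧ dz: 5*z
Step 2: Apply d again to each 2-form coefficient. The only possible 3-form in R^3 is dx ∧ dy ∧ dz, with coefficient
  ∂(coeff of dy∧dz)/∂x - ∂(coeff of dx∧dz)/∂y + ∂(coeff of dx∧dy)/∂z
  = ∂/∂x (5*z) - ∂/∂y (-y) + ∂/∂z (-z).
Each of these terms simplifies to sums of mixed partials that cancel in pairs. The result is 0 (by equality of mixed partials for smooth functions — Schwarz / Clairaut).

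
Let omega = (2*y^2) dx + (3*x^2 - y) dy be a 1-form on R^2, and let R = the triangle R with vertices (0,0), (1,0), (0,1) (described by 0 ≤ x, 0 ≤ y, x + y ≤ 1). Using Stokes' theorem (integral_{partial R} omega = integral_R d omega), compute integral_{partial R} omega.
integral_(partial R) omega = 1/3

Stokes: integral_partial_R omega = integral_R d omega with d omega = (∂Q/∂x - ∂P/∂y) dx ∧ dy.
  ∂Q/∂x = 6*x
  ∂P/∂y = 4*y
  integrand = ∂Q/∂x - ∂P/∂y = 6*x - 4*y.
Integrating over R: integral_0^1 integral_0^{1-x} (6*x - 4*y) dy dx = 1/3.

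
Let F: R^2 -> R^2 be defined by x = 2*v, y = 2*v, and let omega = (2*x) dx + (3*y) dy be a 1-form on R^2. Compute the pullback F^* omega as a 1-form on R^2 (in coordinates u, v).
F^* omega = (20*v) dv

Using F^*(f dg) = (f ∘ F) d(g ∘ F), substitute each coordinate x_i by F_i(u, v) in f_i, and replace dx_i by d F_i = (∂F_i/∂u) du + (∂F_i/∂v) dv.
  For the x component: f_1(F) = 4*v; d F_1 = (0) du + (2) dv
  For the y component: f_2(F) = 6*v; d F_2 = (0) du + (2) dv
Combining and collecting du, dv coefficients:
  coeff of du: 0
  coeff of dv: 20*v
F^* omega = (20*v) dv.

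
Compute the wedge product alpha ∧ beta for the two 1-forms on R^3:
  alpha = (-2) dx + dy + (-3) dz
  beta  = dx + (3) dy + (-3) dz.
alpha ∧ beta = (-7) dx ∧ dy + (9) dx ∧ dz + (6) dy ∧ dz

Distribute the wedge, using dx_i ∧ dx_j = -dx_j ∧ dx_i and dx_i ∧ dx_i = 0. For each pair (i, j) with i < j, the coefficient of dx_i ∧ dx_j in alpha ∧ beta is (alpha_i * beta_j - alpha_j * beta_i). Collecting: alpha ∧ beta = (-7) dx ∧ dy + (9) dx ∧ dz + (6) dy ∧ dz.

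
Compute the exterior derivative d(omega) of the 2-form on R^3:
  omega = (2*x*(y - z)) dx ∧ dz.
d(omega) = (-2*x) dx ∧ dy ∧ dz

For a 2-form omega = sum_{i<j} g_{ij} dx_i ∧ dx_j, the exterior derivative is
  d(omega) = sum_{i<j} d(g_{ij}) ∧ dx_i ∧ dx_j = sum_{i<j, k} (∂g_{ij}/∂x_k) dx_k ∧ dx_i ∧ dx_j.
Expand each term, using dx_k ∧ dx_i ∧ dx_j = sgn(permutation) dx_{(a)} ∧ dx_{(b)} ∧ dx_{(c)} with (a < b < c) sorted:
  d(2*x*(y - z)) includes (∂/∂y)(2*x*(y - z)) dy = (2*x) dy, which multiplied by dx ∧ dz gives (-2*x) dx ∧ dy ∧ dz
Collecting like 3-forms: d(omega) = (-2*x) dx ∧ dy ∧ dz.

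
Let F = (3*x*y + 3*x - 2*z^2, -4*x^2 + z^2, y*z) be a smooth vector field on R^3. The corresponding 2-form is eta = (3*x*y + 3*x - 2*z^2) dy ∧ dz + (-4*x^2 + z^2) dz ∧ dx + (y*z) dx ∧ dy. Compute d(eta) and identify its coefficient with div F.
d(eta) = (4*y + 3) dx ∧ dy ∧ dz; div F = 4*y + 3

For a 2-form in R^3 of the form above, applying d gives a 3-form with coefficient ∂P/∂x + ∂Q/∂y + ∂R/∂z:
  ∂P/∂x = 3*y + 3
  ∂Q/∂y = 0
  ∂R/∂z = y
Sum = 4*y + 3, which is exactly div F.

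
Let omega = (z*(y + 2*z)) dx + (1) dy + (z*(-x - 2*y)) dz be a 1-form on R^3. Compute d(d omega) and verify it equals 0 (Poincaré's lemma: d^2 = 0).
d(d omega) = 0

Step 1: d omega = sum_{i<j} (∂f_j/∂x_i - ∂f_i/∂x_j) dx_i ∧ dx_j:
  coeff of dx ∧ dy: -z
  coeff of dx ∧ dz: -y - 5*z
  coeff of dy ∧ dz: -2*z
Step 2: Apply d again to each 2-form coefficient. The only possible 3-form in R^3 is dx ∧ dy ∧ dz, with coefficient
  ∂(coeff of dy∧dz)/∂x - ∂(coeff of dx∧dz)/∂y + ∂(coeff of dx∧dy)/∂z
  = ∂/∂x (-2*z) - ∂/∂y (-y - 5*z) + ∂/∂z (-z).
Each of these terms simplifies to sums of mixed partials that cancel in pairs. The result is 0 (by equality of mixed partials for smooth functions — Schwarz / Clairaut).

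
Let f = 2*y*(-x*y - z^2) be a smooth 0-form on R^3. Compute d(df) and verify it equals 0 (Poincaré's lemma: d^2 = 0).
d(df) = 0

Step 1: df = sum_i (∂f/∂x_i) dx_i = (-2*y^2) dx + (-4*x*y - 2*z^2) dy + (-4*y*z) dz.
Step 2: Apply d again. Using the 1-form formula, the coefficient of dx ∧ dy in d(df) is ∂^2 f/∂x ∂y - ∂^2 f/∂y ∂x = (-4*y) - (-4*y) = 0 (equality of mixed partials for smooth f).
Similarly for dx ∧ dz and dy ∧ dz — all coefficients vanish. So d(df) = 0.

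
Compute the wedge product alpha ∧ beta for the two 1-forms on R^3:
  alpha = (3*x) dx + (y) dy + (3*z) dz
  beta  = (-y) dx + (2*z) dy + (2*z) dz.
alpha ∧ beta = (6*x*z + y^2) dx ∧ dy + (3*z*(2*x + y)) dx ∧ dz + (2*z*(y - 3*z)) dy ∧ dz

Distribute the wedge, using dx_i ∧ dx_j = -dx_j ∧ dx_i and dx_i ∧ dx_i = 0. For each pair (i, j) with i < j, the coefficient of dx_i ∧ dx_j in alpha ∧ beta is (alpha_i * beta_j - alpha_j * beta_i). Collecting: alpha ∧ beta = (6*x*z + y^2) dx ∧ dy + (3*z*(2*x + y)) dx ∧ dz + (2*z*(y - 3*z)) dy ∧ dz.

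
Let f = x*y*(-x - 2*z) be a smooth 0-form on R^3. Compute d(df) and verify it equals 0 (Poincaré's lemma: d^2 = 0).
d(df) = 0

Step 1: df = sum_i (∂f/∂x_i) dx_i = (2*y*(-x - z)) dx + (x*(-x - 2*z)) dy + (-2*x*y) dz.
Step 2: Apply d again. Using the 1-form formula, the coefficient of dx ∧ dy in d(df) is ∂^2 f/∂x ∂y - ∂^2 f/∂y ∂x = (-2*x - 2*z) - (-2*x - 2*z) = 0 (equality of mixed partials for smooth f).
Similarly for dx ∧ dz and dy ∧ dz — all coefficients vanish. So d(df) = 0.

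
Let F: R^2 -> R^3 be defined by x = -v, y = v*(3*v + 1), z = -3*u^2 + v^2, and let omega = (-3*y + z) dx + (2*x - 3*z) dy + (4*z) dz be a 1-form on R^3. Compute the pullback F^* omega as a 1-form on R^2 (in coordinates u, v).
F^* omega = (24*u*(3*u^2 - v^2)) du + (30*u^2*v + 12*u^2 - 10*v^3 - 7*v^2 + v) dv

Using F^*(f dg) = (f ∘ F) d(g ∘ F), substitute each coordinate x_i by F_i(u, v) in f_i, and replace dx_i by d F_i = (∂F_i/∂u) du + (∂F_i/∂v) dv.
  For the x component: f_1(F) = -3*u^2 - 8*v^2 - 3*v; d F_1 = (0) du + (-1) dv
  For the y component: f_2(F) = 9*u^2 - 3*v^2 - 2*v; d F_2 = (0) du + (6*v + 1) dv
  For the z component: f_3(F) = -12*u^2 + 4*v^2; d F_3 = (-6*u) du + (2*v) dv
Combining and collecting du, dv coefficients:
  coeff of du: 24*u*(3*u^2 - v^2)
  coeff of dv: 30*u^2*v + 12*u^2 - 10*v^3 - 7*v^2 + v
F^* omega = (24*u*(3*u^2 - v^2)) du + (30*u^2*v + 12*u^2 - 10*v^3 - 7*v^2 + v) dv.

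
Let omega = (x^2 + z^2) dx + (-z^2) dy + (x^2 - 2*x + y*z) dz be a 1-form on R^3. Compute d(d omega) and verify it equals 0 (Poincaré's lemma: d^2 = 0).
d(d omega) = 0

Step 1: d omega = sum_{i<j} (∂f_j/∂x_i - ∂f_i/∂x_j) dx_i ∧ dx_j:
  coeff of dx ∧ dy: 0
  coeff of dx ∧ dz: 2*x - 2*z - 2
  coeff of dy ∧ dz: 3*z
Step 2: Apply d again to each 2-form coefficient. The only possible 3-form in R^3 is dx ∧ dy ∧ dz, with coefficient
  ∂(coeff of dy∧dz)/∂x - ∂(coeff of dx∧dz)/∂y + ∂(coeff of dx∧dy)/∂z
  = ∂/∂x (3*z) - ∂/∂y (2*x - 2*z - 2) + ∂/∂z (0).
Each of these terms simplifies to sums of mixed partials that cancel in pairs. The result is 0 (by equality of mixed partials for smooth functions — Schwarz / Clairaut).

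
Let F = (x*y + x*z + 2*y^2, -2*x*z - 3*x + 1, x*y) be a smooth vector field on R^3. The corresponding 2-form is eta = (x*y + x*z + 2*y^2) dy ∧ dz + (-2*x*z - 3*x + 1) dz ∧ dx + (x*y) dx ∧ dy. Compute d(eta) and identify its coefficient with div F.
d(eta) = (y + z) dx ∧ dy ∧ dz; div F = y + z

For a 2-form in R^3 of the form above, applying d gives a 3-form with coefficient ∂P/∂x + ∂Q/∂y + ∂R/∂z:
  ∂P/∂x = y + z
  ∂Q/∂y = 0
  ∂R/∂z = 0
Sum = y + z, which is exactly div F.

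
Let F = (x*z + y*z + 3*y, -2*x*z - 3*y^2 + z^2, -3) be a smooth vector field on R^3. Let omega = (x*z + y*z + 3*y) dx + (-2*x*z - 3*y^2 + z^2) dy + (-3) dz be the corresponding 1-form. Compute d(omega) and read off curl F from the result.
d(omega) = (2*x - 2*z) dy ∧ dz + (x + y) dz ∧ dx + (-3*z - 3) dx ∧ dy; curl F = (2*x - 2*z, x + y, -3*z - 3)

d omega = sum_{i<j} (∂f_j/∂x_i - ∂f_i/∂x_j) dx_i ∧ dx_j. Under the identification (dy ∧ dz, dz ∧ dx, dx ∧ dy) ↔ (e_x, e_y, e_z), the coefficients are exactly the components of curl F. Compute:
  ∂R/∂y - ∂Q/∂z = (0) - (-2*x + 2*z) = 2*x - 2*z
  ∂P/∂z - ∂R/∂x = (x + y) - (0) = x + y
  ∂Q/∂x - ∂P/∂y = (-2*z) - (z + 3) = -3*z - 3.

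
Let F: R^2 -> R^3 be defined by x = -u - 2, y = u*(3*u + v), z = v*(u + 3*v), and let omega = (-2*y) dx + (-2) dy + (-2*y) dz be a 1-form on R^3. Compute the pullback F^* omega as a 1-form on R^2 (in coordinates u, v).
F^* omega = (-6*u^2*v + 6*u^2 - 2*u*v^2 + 2*u*v - 12*u - 2*v) du + (2*u*(-3*u^2 - 19*u*v - 6*v^2 - 1)) dv

Using F^*(f dg) = (f ∘ F) d(g ∘ F), substitute each coordinate x_i by F_i(u, v) in f_i, and replace dx_i by d F_i = (∂F_i/∂u) du + (∂F_i/∂v) dv.
  For the x component: f_1(F) = 2*u*(-3*u - v); d F_1 = (-1) du + (0) dv
  For the y component: f_2(F) = -2; d F_2 = (6*u + v) du + (u) dv
  For the z component: f_3(F) = 2*u*(-3*u - v); d F_3 = (v) du + (u + 6*v) dv
Combining and collecting du, dv coefficients:
  coeff of du: -6*u^2*v + 6*u^2 - 2*u*v^2 + 2*u*v - 12*u - 2*v
  coeff of dv: 2*u*(-3*u^2 - 19*u*v - 6*v^2 - 1)
F^* omega = (-6*u^2*v + 6*u^2 - 2*u*v^2 + 2*u*v - 12*u - 2*v) du + (2*u*(-3*u^2 - 19*u*v - 6*v^2 - 1)) dv.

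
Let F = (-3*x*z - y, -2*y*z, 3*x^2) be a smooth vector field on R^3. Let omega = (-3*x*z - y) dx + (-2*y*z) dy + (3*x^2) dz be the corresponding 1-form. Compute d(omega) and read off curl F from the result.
d(omega) = (2*y) dy ∧ dz + (-9*x) dz ∧ dx + (1) dx ∧ dy; curl F = (2*y, -9*x, 1)

d omega = sum_{i<j} (∂f_j/∂x_i - ∂f_i/∂x_j) dx_i ∧ dx_j. Under the identification (dy ∧ dz, dz ∧ dx, dx ∧ dy) ↔ (e_x, e_y, e_z), the coefficients are exactly the components of curl F. Compute:
  ∂R/∂y - ∂Q/∂z = (0) - (-2*y) = 2*y
  ∂P/∂z - ∂R/∂x = (-3*x) - (6*x) = -9*x
  ∂Q/∂x - ∂P/∂y = (0) - (-1) = 1.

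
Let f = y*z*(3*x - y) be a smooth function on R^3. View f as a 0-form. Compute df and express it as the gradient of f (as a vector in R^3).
df = (3*y*z) dx + (z*(3*x - 2*y)) dy + (y*(3*x - y)) dz; grad f = (3*y*z, z*(3*x - 2*y), y*(3*x - y))

For a 0-form f, d f = (∂f/∂x) dx + (∂f/∂y) dy + (∂f/∂z) dz. The components of the vector representation are exactly the entries of grad f in Cartesian coordinates:
  ∂f/∂x = 3*y*z
  ∂f/∂y = z*(3*x - 2*y)
  ∂f/∂z = y*(3*x - y).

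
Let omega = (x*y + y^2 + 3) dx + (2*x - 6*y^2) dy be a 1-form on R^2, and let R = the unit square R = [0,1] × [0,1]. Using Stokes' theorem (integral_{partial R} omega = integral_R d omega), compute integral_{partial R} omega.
integral_(partial R) omega = 1/2

Stokes: integral_partial_R omega = integral_R d omega with d omega = (∂Q/∂x - ∂P/∂y) dx ∧ dy.
  ∂Q/∂x = 2
  ∂P/∂y = x + 2*y
  integrand = ∂Q/∂x - ∂P/∂y = -x - 2*y + 2.
Integrating over R: integral_0^1 integral_0^1 (-x - 2*y + 2) dx dy = 1/2.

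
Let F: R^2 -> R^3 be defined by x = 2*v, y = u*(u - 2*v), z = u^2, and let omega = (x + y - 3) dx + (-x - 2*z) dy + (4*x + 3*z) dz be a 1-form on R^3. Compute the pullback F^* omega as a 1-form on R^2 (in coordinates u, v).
F^* omega = (2*u^3 + 4*u^2*v + 12*u*v + 4*v^2) du + (4*u^3 + 2*u^2 + 4*v - 6) dv

Using F^*(f dg) = (f ∘ F) d(g ∘ F), substitute each coordinate x_i by F_i(u, v) in f_i, and replace dx_i by d F_i = (∂F_i/∂u) du + (∂F_i/∂v) dv.
  For the x component: f_1(F) = u^2 - 2*u*v + 2*v - 3; d F_1 = (0) du + (2) dv
  For the y component: f_2(F) = -2*u^2 - 2*v; d F_2 = (2*u - 2*v) du + (-2*u) dv
  For the z component: f_3(F) = 3*u^2 + 8*v; d F_3 = (2*u) du + (0) dv
Combining and collecting du, dv coefficients:
  coeff of du: 2*u^3 + 4*u^2*v + 12*u*v + 4*v^2
  coeff of dv: 4*u^3 + 2*u^2 + 4*v - 6
F^* omega = (2*u^3 + 4*u^2*v + 12*u*v + 4*v^2) du + (4*u^3 + 2*u^2 + 4*v - 6) dv.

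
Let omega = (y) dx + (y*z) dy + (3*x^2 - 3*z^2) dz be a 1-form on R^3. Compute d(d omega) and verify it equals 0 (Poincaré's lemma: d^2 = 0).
d(d omega) = 0

Step 1: d omega = sum_{i<j} (∂f_j/∂x_i - ∂f_i/∂x_j) dx_i ∧ dx_j:
  coeff of dx ∧ dy: -1
  coeff of dx ∧ dz: 6*x
  coeff of dy ∧ dz: -y
Step 2: Apply d again to each 2-form coefficient. The only possible 3-form in R^3 is dx ∧ dy ∧ dz, with coefficient
  ∂(coeff of dy∧dz)/∂x - ∂(coeff of dx∧dz)/∂y + ∂(coeff of dx∧dy)/∂z
  = ∂/∂x (-y) - ∂/∂y (6*x) + ∂/∂z (-1).
Each of these terms simplifies to sums of mixed partials that cancel in pairs. The result is 0 (by equality of mixed partials for smooth functions — Schwarz / Clairaut).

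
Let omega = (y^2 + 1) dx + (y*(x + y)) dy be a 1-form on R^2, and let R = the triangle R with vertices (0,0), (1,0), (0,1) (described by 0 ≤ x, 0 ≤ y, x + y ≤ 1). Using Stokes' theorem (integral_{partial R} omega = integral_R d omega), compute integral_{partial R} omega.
integral_(partial R) omega = -1/6

Stokes: integral_partial_R omega = integral_R d omega with d omega = (∂Q/∂x - ∂P/∂y) dx ∧ dy.
  ∂Q/∂x = y
  ∂P/∂y = 2*y
  integrand = ∂Q/∂x - ∂P/∂y = -y.
Integrating over R: integral_0^1 integral_0^{1-x} (-y) dy dx = -1/6.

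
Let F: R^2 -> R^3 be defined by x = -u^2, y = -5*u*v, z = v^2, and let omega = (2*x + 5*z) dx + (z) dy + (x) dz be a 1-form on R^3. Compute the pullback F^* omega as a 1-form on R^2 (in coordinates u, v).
F^* omega = (4*u^3 - 10*u*v^2 - 5*v^3) du + (u*v*(-2*u - 5*v)) dv

Using F^*(f dg) = (f ∘ F) d(g ∘ F), substitute each coordinate x_i by F_i(u, v) in f_i, and replace dx_i by d F_i = (∂F_i/∂u) du + (∂F_i/∂v) dv.
  For the x component: f_1(F) = -2*u^2 + 5*v^2; d F_1 = (-2*u) du + (0) dv
  For the y component: f_2(F) = v^2; d F_2 = (-5*v) du + (-5*u) dv
  For the z component: f_3(F) = -u^2; d F_3 = (0) du + (2*v) dv
Combining and collecting du, dv coefficients:
  coeff of du: 4*u^3 - 10*u*v^2 - 5*v^3
  coeff of dv: u*v*(-2*u - 5*v)
F^* omega = (4*u^3 - 10*u*v^2 - 5*v^3) du + (u*v*(-2*u - 5*v)) dv.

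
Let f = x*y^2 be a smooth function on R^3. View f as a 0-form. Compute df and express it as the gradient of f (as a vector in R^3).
df = (y^2) dx + (2*x*y) dy + (0) dz; grad f = (y^2, 2*x*y, 0)

For a 0-form f, d f = (∂f/∂x) dx + (∂f/∂y) dy + (∂f/∂z) dz. The components of the vector representation are exactly the entries of grad f in Cartesian coordinates:
  ∂f/∂x = y^2
  ∂f/∂y = 2*x*y
  ∂f/∂z = 0.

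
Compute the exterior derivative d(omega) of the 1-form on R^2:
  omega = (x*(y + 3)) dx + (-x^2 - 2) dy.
d(omega) = (-3*x) dx ∧ dy

For a 1-form omega = sum_i f_i dx_i, the exterior derivative is
  d(omega) = sum_{i < j} (∂f_j/∂x_i - ∂f_i/∂x_j) dx_i ∧ dx_j.
  coefficient of dx ∧ dy: ∂f_2/∂x - ∂f_1/∂y = ∂(-x^2 - 2)/∂x - ∂(x*(y + 3))/∂y = -3*x
Assembling: d(omega) = (-3*x) dx ∧ dy.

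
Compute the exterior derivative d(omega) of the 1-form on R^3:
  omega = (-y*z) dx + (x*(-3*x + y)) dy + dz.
d(omega) = (-6*x + y + z) dx ∧ dy + (y) dx ∧ dz

For a 1-form omega = sum_i f_i dx_i, the exterior derivative is
  d(omega) = sum_{i < j} (∂f_j/∂x_i - ∂f_i/∂x_j) dx_i ∧ dx_j.
  coefficient of dx ∧ dy: ∂f_2/∂x - ∂f_1/∂y = ∂(x*(-3*x + y))/∂x - ∂(-y*z)/∂y = -6*x + y + z
  coefficient of dx ∧ dz: ∂f_3/∂x - ∂f_1/∂z = ∂(1)/∂x - ∂(-y*z)/∂z = y
Assembling: d(omega) = (-6*x + y + z) dx ∧ dy + (y) dx ∧ dz.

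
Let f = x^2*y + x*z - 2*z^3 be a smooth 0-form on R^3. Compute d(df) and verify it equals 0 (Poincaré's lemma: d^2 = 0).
d(df) = 0

Step 1: df = sum_i (∂f/∂x_i) dx_i = (2*x*y + z) dx + (x^2) dy + (x - 6*z^2) dz.
Step 2: Apply d again. Using the 1-form formula, the coefficient of dx ∧ dy in d(df) is ∂^2 f/∂x ∂y - ∂^2 f/∂y ∂x = (2*x) - (2*x) = 0 (equality of mixed partials for smooth f).
Similarly for dx ∧ dz and dy ∧ dz — all coefficients vanish. So d(df) = 0.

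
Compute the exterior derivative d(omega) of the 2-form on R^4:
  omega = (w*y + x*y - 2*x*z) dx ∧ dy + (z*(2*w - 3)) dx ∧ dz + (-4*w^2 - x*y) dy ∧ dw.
d(omega) = (-2*x) dx ∧ dy ∧ dz + (2*z) dx ∧ dz ∧ dw

For a 2-form omega = sum_{i<j} g_{ij} dx_i ∧ dx_j, the exterior derivative is
  d(omega) = sum_{i<j} d(g_{ij}) ∧ dx_i ∧ dx_j = sum_{i<j, k} (∂g_{ij}/∂x_k) dx_k ∧ dx_i ∧ dx_j.
Expand each term, using dx_k ∧ dx_i ∧ dx_j = sgn(permutation) dx_{(a)} ∧ dx_{(b)} ∧ dx_{(c)} with (a < b < c) sorted:
  d(w*y + x*y - 2*x*z) includes (∂/∂z)(w*y + x*y - 2*x*z) dz = (-2*x) dz, which multiplied by dx ∧ dy gives (-2*x) dx ∧ dy ∧ dz
  d(w*y + x*y - 2*x*z) includes (∂/∂w)(w*y + x*y - 2*x*z) dw = (y) dw, which multiplied by dx ∧ dy gives (y) dx ∧ dy ∧ dw
  d(z*(2*w - 3)) includes (∂/∂w)(z*(2*w - 3)) dw = (2*z) dw, which multiplied by dx ∧ dz gives (2*z) dx ∧ dz ∧ dw
  d(-4*w^2 - x*y) includes (∂/∂x)(-4*w^2 - x*y) dx = (-y) dx, which multiplied by dy ∧ dw gives (-y) dx ∧ dy ∧ dw
Collecting like 3-forms: d(omega) = (-2*x) dx ∧ dy ∧ dz + (2*z) dx ∧ dz ∧ dw.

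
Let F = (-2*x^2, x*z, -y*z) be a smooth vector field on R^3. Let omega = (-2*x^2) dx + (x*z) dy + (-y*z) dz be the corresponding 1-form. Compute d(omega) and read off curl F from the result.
d(omega) = (-x - z) dy ∧ dz + (0) dz ∧ dx + (z) dx ∧ dy; curl F = (-x - z, 0, z)

d omega = sum_{i<j} (∂f_j/∂x_i - ∂f_i/∂x_j) dx_i ∧ dx_j. Under the identification (dy ∧ dz, dz ∧ dx, dx ∧ dy) ↔ (e_x, e_y, e_z), the coefficients are exactly the components of curl F. Compute:
  ∂R/∂y - ∂Q/∂z = (-z) - (x) = -x - z
  ∂P/∂z - ∂R/∂x = (0) - (0) = 0
  ∂Q/∂x - ∂P/∂y = (z) - (0) = z.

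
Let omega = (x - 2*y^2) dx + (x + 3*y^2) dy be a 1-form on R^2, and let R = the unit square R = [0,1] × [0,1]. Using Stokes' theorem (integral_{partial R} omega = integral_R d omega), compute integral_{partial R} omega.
integral_(partial R) omega = 3

Stokes: integral_partial_R omega = integral_R d omega with d omega = (∂Q/∂x - ∂P/∂y) dx ∧ dy.
  ∂Q/∂x = 1
  ∂P/∂y = -4*y
  integrand = ∂Q/∂x - ∂P/∂y = 4*y + 1.
Integrating over R: integral_0^1 integral_0^1 (4*y + 1) dx dy = 3.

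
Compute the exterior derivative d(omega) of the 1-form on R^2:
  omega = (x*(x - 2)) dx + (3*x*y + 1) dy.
d(omega) = (3*y) dx ∧ dy

For a 1-form omega = sum_i f_i dx_i, the exterior derivative is
  d(omega) = sum_{i < j} (∂f_j/∂x_i - ∂f_i/∂x_j) dx_i ∧ dx_j.
  coefficient of dx ∧ dy: ∂f_2/∂x - ∂f_1/∂y = ∂(3*x*y + 1)/∂x - ∂(x*(x - 2))/∂y = 3*y
Assembling: d(omega) = (3*y) dx ∧ dy.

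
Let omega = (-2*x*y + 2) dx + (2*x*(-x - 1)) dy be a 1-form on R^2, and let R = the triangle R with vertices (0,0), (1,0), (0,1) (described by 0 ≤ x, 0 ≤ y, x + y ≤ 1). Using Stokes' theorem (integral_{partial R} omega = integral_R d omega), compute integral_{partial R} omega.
integral_(partial R) omega = -4/3

Stokes: integral_partial_R omega = integral_R d omega with d omega = (∂Q/∂x - ∂P/∂y) dx ∧ dy.
  ∂Q/∂x = -4*x - 2
  ∂P/∂y = -2*x
  integrand = ∂Q/∂x - ∂P/∂y = -2*x - 2.
Integrating over R: integral_0^1 integral_0^{1-x} (-2*x - 2) dy dx = -4/3.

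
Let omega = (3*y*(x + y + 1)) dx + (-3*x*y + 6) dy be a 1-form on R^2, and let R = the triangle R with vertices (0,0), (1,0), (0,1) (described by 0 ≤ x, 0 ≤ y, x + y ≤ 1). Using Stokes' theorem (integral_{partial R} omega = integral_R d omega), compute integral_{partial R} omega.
integral_(partial R) omega = -7/2

Stokes: integral_partial_R omega = integral_R d omega with d omega = (∂Q/∂x - ∂P/∂y) dx ∧ dy.
  ∂Q/∂x = -3*y
  ∂P/∂y = 3*x + 6*y + 3
  integrand = ∂Q/∂x - ∂P/∂y = -3*x - 9*y - 3.
Integrating over R: integral_0^1 integral_0^{1-x} (-3*x - 9*y - 3) dy dx = -7/2.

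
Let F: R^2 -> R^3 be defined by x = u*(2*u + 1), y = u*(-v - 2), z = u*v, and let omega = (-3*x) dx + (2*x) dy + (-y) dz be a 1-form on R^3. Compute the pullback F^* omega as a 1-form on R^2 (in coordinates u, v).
F^* omega = (u*(-24*u^2 - 4*u*v - 26*u + v^2 - 7)) du + (u^2*(-4*u + v)) dv

Using F^*(f dg) = (f ∘ F) d(g ∘ F), substitute each coordinate x_i by F_i(u, v) in f_i, and replace dx_i by d F_i = (∂F_i/∂u) du + (∂F_i/∂v) dv.
  For the x component: f_1(F) = 3*u*(-2*u - 1); d F_1 = (4*u + 1) du + (0) dv
  For the y component: f_2(F) = 2*u*(2*u + 1); d F_2 = (-v - 2) du + (-u) dv
  For the z component: f_3(F) = u*(v + 2); d F_3 = (v) du + (u) dv
Combining and collecting du, dv coefficients:
  coeff of du: u*(-24*u^2 - 4*u*v - 26*u + v^2 - 7)
  coeff of dv: u^2*(-4*u + v)
F^* omega = (u*(-24*u^2 - 4*u*v - 26*u + v^2 - 7)) du + (u^2*(-4*u + v)) dv.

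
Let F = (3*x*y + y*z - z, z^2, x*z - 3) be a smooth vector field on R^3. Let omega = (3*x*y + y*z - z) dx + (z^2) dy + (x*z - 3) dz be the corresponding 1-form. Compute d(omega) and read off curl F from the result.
d(omega) = (-2*z) dy ∧ dz + (y - z - 1) dz ∧ dx + (-3*x - z) dx ∧ dy; curl F = (-2*z, y - z - 1, -3*x - z)

d omega = sum_{i<j} (∂f_j/∂x_i - ∂f_i/∂x_j) dx_i ∧ dx_j. Under the identification (dy ∧ dz, dz ∧ dx, dx ∧ dy) ↔ (e_x, e_y, e_z), the coefficients are exactly the components of curl F. Compute:
  ∂R/∂y - ∂Q/∂z = (0) - (2*z) = -2*z
  ∂P/∂z - ∂R/∂x = (y - 1) - (z) = y - z - 1
  ∂Q/∂x - ∂P/∂y = (0) - (3*x + z) = -3*x - z.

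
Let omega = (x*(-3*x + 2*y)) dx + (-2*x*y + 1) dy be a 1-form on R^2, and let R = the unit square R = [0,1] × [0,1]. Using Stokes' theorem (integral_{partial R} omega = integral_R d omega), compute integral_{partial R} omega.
integral_(partial R) omega = -2

Stokes: integral_partial_R omega = integral_R d omega with d omega = (∂Q/∂x - ∂P/∂y) dx ∧ dy.
  ∂Q/∂x = -2*y
  ∂P/∂y = 2*x
  integrand = ∂Q/∂x - ∂P/∂y = -2*x - 2*y.
Integrating over R: integral_0^1 integral_0^1 (-2*x - 2*y) dx dy = -2.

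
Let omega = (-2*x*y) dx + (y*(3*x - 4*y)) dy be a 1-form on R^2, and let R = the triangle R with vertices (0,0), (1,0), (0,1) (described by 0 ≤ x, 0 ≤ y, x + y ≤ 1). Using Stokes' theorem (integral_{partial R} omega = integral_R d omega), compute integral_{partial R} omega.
integral_(partial R) omega = 5/6

Stokes: integral_partial_R omega = integral_R d omega with d omega = (∂Q/∂x - ∂P/∂y) dx ∧ dy.
  ∂Q/∂x = 3*y
  ∂P/∂y = -2*x
  integrand = ∂Q/∂x - ∂P/∂y = 2*x + 3*y.
Integrating over R: integral_0^1 integral_0^{1-x} (2*x + 3*y) dy dx = 5/6.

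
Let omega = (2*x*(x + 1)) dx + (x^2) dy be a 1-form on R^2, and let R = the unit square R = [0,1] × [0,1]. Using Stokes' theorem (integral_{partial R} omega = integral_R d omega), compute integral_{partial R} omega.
integral_(partial R) omega = 1

Stokes: integral_partial_R omega = integral_R d omega with d omega = (∂Q/∂x - ∂P/∂y) dx ∧ dy.
  ∂Q/∂x = 2*x
  ∂P/∂y = 0
  integrand = ∂Q/∂x - ∂P/∂y = 2*x.
Integrating over R: integral_0^1 integral_0^1 (2*x) dx dy = 1.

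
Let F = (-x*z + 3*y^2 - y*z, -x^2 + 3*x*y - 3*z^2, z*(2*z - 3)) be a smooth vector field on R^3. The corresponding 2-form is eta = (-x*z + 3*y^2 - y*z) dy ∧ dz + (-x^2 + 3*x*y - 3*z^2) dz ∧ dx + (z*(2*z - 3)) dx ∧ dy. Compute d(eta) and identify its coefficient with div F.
d(eta) = (3*x + 3*z - 3) dx ∧ dy ∧ dz; div F = 3*x + 3*z - 3

For a 2-form in R^3 of the form above, applying d gives a 3-form with coefficient ∂P/∂x + ∂Q/∂y + ∂R/∂z:
  ∂P/∂x = -z
  ∂Q/∂y = 3*x
  ∂R/∂z = 4*z - 3
Sum = 3*x + 3*z - 3, which is exactly div F.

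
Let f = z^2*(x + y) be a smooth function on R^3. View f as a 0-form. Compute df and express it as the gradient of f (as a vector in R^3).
df = (z^2) dx + (z^2) dy + (2*z*(x + y)) dz; grad f = (z^2, z^2, 2*z*(x + y))

For a 0-form f, d f = (∂f/∂x) dx + (∂f/∂y) dy + (∂f/∂z) dz. The components of the vector representation are exactly the entries of grad f in Cartesian coordinates:
  ∂f/∂x = z^2
  ∂f/∂y = z^2
  ∂f/∂z = 2*z*(x + y).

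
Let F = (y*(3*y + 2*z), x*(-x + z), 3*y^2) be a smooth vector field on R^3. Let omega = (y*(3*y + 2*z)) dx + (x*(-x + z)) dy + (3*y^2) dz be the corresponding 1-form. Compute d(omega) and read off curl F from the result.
d(omega) = (-x + 6*y) dy ∧ dz + (2*y) dz ∧ dx + (-2*x - 6*y - z) dx ∧ dy; curl F = (-x + 6*y, 2*y, -2*x - 6*y - z)

d omega = sum_{i<j} (∂f_j/∂x_i - ∂f_i/∂x_j) dx_i ∧ dx_j. Under the identification (dy ∧ dz, dz ∧ dx, dx ∧ dy) ↔ (e_x, e_y, e_z), the coefficients are exactly the components of curl F. Compute:
  ∂R/∂y - ∂Q/∂z = (6*y) - (x) = -x + 6*y
  ∂P/∂z - ∂R/∂x = (2*y) - (0) = 2*y
  ∂Q/∂x - ∂P/∂y = (-2*x + z) - (6*y + 2*z) = -2*x - 6*y - z.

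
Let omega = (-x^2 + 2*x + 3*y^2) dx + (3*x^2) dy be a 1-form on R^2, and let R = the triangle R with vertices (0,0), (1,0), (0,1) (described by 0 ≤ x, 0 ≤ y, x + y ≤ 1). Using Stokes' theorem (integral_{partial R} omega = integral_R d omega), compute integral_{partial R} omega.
integral_(partial R) omega = 0

Stokes: integral_partial_R omega = integral_R d omega with d omega = (∂Q/∂x - ∂P/∂y) dx ∧ dy.
  ∂Q/∂x = 6*x
  ∂P/∂y = 6*y
  integrand = ∂Q/∂x - ∂P/∂y = 6*x - 6*y.
Integrating over R: integral_0^1 integral_0^{1-x} (6*x - 6*y) dy dx = 0.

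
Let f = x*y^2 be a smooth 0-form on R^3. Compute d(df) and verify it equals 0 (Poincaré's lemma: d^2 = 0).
d(df) = 0

Step 1: df = sum_i (∂f/∂x_i) dx_i = (y^2) dx + (2*x*y) dy + (0) dz.
Step 2: Apply d again. Using the 1-form formula, the coefficient of dx ∧ dy in d(df) is ∂^2 f/∂x ∂y - ∂^2 f/∂y ∂x = (2*y) - (2*y) = 0 (equality of mixed partials for smooth f).
Similarly for dx ∧ dz and dy ∧ dz — all coefficients vanish. So d(df) = 0.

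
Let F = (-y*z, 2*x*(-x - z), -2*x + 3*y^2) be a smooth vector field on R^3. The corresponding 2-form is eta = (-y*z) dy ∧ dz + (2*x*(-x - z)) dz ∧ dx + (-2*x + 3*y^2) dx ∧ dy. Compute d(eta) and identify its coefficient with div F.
d(eta) = (0) dx ∧ dy ∧ dz; div F = 0

For a 2-form in R^3 of the form above, applying d gives a 3-form with coefficient ∂P/∂x + ∂Q/∂y + ∂R/∂z:
  ∂P/∂x = 0
  ∂Q/∂y = 0
  ∂R/∂z = 0
Sum = 0, which is exactly div F.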